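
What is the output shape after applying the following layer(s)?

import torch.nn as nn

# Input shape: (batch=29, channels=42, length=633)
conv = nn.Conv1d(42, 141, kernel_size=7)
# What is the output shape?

Input shape: (29, 42, 633)
Output shape: (29, 141, 627)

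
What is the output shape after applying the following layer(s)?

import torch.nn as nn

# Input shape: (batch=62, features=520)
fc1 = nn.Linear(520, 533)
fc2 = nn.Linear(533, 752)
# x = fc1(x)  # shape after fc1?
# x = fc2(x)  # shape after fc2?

Input shape: (62, 520)
  -> after fc1: (62, 533)
Output shape: (62, 752)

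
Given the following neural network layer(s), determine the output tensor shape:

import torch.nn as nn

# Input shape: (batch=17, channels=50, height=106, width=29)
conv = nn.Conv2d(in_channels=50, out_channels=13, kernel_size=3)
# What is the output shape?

Input shape: (17, 50, 106, 29)
Output shape: (17, 13, 104, 27)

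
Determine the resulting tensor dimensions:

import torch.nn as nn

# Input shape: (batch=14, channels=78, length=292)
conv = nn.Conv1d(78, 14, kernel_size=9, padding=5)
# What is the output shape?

Input shape: (14, 78, 292)
Output shape: (14, 14, 294)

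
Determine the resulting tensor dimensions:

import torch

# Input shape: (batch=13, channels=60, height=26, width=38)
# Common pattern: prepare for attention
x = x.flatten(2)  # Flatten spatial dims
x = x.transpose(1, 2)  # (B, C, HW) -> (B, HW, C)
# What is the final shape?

Input shape: (13, 60, 26, 38)
  -> after flatten(2): (13, 60, 988)
Output shape: (13, 988, 60)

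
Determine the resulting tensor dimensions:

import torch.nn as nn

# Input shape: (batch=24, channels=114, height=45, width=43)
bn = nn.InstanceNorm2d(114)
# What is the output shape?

Input shape: (24, 114, 45, 43)
Output shape: (24, 114, 45, 43)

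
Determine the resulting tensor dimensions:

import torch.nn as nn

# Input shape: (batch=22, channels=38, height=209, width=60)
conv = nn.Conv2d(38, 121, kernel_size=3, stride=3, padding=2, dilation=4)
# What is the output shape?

Input shape: (22, 38, 209, 60)
Output shape: (22, 121, 69, 19)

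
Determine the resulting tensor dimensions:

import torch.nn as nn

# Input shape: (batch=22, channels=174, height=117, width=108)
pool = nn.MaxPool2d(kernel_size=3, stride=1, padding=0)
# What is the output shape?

Input shape: (22, 174, 117, 108)
Output shape: (22, 174, 115, 106)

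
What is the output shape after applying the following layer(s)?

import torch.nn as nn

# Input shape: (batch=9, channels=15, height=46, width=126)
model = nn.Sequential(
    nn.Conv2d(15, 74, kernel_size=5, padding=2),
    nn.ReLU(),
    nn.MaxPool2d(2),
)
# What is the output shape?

Input shape: (9, 15, 46, 126)
  -> after Conv2d: (9, 74, 46, 126)
  -> after ReLU: (9, 74, 46, 126)
Output shape: (9, 74, 23, 63)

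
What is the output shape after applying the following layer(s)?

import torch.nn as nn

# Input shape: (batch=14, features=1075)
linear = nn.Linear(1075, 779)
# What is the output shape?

Input shape: (14, 1075)
Output shape: (14, 779)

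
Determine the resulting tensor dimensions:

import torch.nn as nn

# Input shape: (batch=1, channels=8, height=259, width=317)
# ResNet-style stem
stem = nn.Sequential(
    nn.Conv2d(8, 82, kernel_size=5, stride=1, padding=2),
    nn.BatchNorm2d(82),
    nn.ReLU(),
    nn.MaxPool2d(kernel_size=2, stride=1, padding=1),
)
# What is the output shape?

Input shape: (1, 8, 259, 317)
  -> after Conv2d 5x5 stride=1: (1, 82, 259, 317)
Output shape: (1, 82, 260, 318)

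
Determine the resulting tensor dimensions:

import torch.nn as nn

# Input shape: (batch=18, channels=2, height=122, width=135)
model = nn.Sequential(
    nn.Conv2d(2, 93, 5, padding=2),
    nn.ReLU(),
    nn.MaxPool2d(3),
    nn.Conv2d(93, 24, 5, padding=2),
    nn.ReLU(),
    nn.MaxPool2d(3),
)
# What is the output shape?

Input shape: (18, 2, 122, 135)
  -> after first Conv2d: (18, 93, 122, 135)
  -> after first MaxPool2d: (18, 93, 40, 45)
  -> after second Conv2d: (18, 24, 40, 45)
Output shape: (18, 24, 13, 15)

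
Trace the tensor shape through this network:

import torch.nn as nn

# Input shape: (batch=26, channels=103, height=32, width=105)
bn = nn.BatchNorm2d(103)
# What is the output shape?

Input shape: (26, 103, 32, 105)
Output shape: (26, 103, 32, 105)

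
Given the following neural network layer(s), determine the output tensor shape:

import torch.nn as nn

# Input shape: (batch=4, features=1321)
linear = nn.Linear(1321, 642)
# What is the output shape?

Input shape: (4, 1321)
Output shape: (4, 642)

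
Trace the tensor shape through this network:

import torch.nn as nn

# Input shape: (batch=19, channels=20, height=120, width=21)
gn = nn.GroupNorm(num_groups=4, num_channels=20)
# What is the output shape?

Input shape: (19, 20, 120, 21)
Output shape: (19, 20, 120, 21)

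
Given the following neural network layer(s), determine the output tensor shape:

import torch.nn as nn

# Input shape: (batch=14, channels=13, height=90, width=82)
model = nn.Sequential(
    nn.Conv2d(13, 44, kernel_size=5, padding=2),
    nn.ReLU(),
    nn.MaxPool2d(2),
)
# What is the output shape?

Input shape: (14, 13, 90, 82)
  -> after Conv2d: (14, 44, 90, 82)
  -> after ReLU: (14, 44, 90, 82)
Output shape: (14, 44, 45, 41)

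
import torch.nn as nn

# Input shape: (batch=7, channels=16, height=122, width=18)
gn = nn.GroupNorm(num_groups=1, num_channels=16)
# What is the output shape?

Input shape: (7, 16, 122, 18)
Output shape: (7, 16, 122, 18)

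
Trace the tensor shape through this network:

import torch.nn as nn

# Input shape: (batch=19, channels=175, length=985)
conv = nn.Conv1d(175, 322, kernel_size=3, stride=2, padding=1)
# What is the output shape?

Input shape: (19, 175, 985)
Output shape: (19, 322, 493)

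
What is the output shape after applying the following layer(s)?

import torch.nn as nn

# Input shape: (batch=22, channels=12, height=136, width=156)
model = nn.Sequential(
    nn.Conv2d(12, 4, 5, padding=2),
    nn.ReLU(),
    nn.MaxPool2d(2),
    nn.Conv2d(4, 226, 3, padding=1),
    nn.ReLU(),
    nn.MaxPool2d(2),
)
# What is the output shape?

Input shape: (22, 12, 136, 156)
  -> after first Conv2d: (22, 4, 136, 156)
  -> after first MaxPool2d: (22, 4, 68, 78)
  -> after second Conv2d: (22, 226, 68, 78)
Output shape: (22, 226, 34, 39)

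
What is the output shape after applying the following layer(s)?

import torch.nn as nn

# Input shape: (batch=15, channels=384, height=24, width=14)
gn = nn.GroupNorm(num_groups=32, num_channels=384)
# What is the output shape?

Input shape: (15, 384, 24, 14)
Output shape: (15, 384, 24, 14)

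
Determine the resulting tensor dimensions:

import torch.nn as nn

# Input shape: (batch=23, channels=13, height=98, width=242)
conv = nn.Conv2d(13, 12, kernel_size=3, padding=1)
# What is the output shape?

Input shape: (23, 13, 98, 242)
Output shape: (23, 12, 98, 242)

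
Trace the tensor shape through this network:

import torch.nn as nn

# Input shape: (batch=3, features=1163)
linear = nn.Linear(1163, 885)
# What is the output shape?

Input shape: (3, 1163)
Output shape: (3, 885)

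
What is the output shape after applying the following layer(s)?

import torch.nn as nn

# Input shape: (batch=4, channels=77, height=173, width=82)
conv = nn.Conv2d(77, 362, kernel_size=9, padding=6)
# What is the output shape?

Input shape: (4, 77, 173, 82)
Output shape: (4, 362, 177, 86)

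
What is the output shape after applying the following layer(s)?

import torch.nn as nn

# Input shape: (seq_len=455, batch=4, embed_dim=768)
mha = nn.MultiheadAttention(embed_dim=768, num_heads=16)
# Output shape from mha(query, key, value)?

Input shape: (455, 4, 768)
Output shape: (455, 4, 768)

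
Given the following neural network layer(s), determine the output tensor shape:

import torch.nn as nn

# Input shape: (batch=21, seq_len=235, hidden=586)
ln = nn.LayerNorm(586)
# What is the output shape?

Input shape: (21, 235, 586)
Output shape: (21, 235, 586)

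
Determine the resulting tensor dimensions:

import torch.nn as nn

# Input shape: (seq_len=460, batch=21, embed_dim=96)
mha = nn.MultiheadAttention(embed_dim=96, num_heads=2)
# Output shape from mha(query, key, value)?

Input shape: (460, 21, 96)
Output shape: (460, 21, 96)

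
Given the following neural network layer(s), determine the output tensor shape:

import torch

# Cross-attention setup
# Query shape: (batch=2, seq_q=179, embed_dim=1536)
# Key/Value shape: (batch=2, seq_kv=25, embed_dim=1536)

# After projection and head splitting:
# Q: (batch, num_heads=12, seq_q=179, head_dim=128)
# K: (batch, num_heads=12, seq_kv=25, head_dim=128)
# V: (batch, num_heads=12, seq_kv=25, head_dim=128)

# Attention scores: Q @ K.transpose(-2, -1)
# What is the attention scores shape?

Input shape: (2, 179, 1536)
Output shape: (2, 12, 179, 25)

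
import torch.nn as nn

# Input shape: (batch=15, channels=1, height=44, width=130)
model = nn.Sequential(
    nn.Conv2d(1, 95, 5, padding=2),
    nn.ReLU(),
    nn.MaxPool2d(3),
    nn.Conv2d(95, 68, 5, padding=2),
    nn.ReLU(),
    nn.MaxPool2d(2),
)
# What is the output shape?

Input shape: (15, 1, 44, 130)
  -> after first Conv2d: (15, 95, 44, 130)
  -> after first MaxPool2d: (15, 95, 14, 43)
  -> after second Conv2d: (15, 68, 14, 43)
Output shape: (15, 68, 7, 21)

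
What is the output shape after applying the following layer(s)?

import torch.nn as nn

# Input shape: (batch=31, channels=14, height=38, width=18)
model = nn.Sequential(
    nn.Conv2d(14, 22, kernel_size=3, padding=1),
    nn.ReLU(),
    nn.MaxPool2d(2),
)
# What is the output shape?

Input shape: (31, 14, 38, 18)
  -> after Conv2d: (31, 22, 38, 18)
  -> after ReLU: (31, 22, 38, 18)
Output shape: (31, 22, 19, 9)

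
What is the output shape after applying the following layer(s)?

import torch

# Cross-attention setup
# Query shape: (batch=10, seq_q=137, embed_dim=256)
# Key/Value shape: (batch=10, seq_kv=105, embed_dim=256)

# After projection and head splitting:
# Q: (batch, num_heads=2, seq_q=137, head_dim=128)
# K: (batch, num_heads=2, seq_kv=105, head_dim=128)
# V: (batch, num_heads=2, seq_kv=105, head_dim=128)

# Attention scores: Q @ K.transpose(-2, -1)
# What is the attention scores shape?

Input shape: (10, 137, 256)
Output shape: (10, 2, 137, 105)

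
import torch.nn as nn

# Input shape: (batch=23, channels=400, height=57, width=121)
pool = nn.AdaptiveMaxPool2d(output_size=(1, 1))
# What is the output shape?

Input shape: (23, 400, 57, 121)
Output shape: (23, 400, 1, 1)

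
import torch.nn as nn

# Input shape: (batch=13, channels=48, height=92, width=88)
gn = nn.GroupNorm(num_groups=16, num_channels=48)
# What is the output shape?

Input shape: (13, 48, 92, 88)
Output shape: (13, 48, 92, 88)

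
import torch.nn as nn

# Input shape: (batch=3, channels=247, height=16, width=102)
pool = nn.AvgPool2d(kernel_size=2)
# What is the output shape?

Input shape: (3, 247, 16, 102)
Output shape: (3, 247, 8, 51)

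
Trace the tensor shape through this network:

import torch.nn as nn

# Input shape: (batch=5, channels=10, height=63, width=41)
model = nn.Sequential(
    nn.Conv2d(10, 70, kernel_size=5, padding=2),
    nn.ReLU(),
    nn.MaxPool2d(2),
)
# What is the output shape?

Input shape: (5, 10, 63, 41)
  -> after Conv2d: (5, 70, 63, 41)
  -> after ReLU: (5, 70, 63, 41)
Output shape: (5, 70, 31, 20)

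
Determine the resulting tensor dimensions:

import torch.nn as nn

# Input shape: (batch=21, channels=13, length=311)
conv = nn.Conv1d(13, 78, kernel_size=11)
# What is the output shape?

Input shape: (21, 13, 311)
Output shape: (21, 78, 301)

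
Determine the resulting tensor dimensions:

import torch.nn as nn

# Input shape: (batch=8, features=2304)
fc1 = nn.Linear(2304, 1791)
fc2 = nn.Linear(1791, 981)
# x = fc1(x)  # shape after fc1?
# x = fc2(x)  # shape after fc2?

Input shape: (8, 2304)
  -> after fc1: (8, 1791)
Output shape: (8, 981)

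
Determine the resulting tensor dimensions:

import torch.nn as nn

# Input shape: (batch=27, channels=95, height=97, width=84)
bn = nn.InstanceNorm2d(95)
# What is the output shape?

Input shape: (27, 95, 97, 84)
Output shape: (27, 95, 97, 84)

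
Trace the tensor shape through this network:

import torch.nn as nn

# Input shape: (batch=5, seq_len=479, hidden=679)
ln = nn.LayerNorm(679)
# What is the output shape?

Input shape: (5, 479, 679)
Output shape: (5, 479, 679)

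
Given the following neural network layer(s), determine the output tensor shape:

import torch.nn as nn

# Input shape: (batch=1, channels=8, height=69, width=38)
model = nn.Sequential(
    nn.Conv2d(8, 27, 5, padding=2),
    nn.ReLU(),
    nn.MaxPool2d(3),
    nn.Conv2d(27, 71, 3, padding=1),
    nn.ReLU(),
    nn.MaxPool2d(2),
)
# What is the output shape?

Input shape: (1, 8, 69, 38)
  -> after first Conv2d: (1, 27, 69, 38)
  -> after first MaxPool2d: (1, 27, 23, 12)
  -> after second Conv2d: (1, 71, 23, 12)
Output shape: (1, 71, 11, 6)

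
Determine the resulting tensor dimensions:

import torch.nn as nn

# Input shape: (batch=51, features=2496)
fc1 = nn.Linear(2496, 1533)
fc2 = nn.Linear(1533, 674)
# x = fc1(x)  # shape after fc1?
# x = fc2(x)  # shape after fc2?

Input shape: (51, 2496)
  -> after fc1: (51, 1533)
Output shape: (51, 674)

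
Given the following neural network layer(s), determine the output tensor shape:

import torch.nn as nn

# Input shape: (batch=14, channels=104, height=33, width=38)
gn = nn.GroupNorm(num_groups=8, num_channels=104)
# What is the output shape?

Input shape: (14, 104, 33, 38)
Output shape: (14, 104, 33, 38)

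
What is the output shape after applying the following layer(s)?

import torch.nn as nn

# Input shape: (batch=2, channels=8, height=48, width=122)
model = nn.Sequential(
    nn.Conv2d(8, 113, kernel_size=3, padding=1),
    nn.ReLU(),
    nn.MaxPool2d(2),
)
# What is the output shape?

Input shape: (2, 8, 48, 122)
  -> after Conv2d: (2, 113, 48, 122)
  -> after ReLU: (2, 113, 48, 122)
Output shape: (2, 113, 24, 61)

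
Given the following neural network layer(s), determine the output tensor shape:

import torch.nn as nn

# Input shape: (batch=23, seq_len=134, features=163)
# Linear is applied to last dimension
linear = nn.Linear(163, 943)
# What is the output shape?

Input shape: (23, 134, 163)
Output shape: (23, 134, 943)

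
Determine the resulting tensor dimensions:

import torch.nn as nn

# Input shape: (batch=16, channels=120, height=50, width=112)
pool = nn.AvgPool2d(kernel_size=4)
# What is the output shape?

Input shape: (16, 120, 50, 112)
Output shape: (16, 120, 12, 28)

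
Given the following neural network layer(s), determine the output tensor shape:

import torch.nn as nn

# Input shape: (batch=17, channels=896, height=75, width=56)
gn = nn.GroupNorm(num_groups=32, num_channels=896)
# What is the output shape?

Input shape: (17, 896, 75, 56)
Output shape: (17, 896, 75, 56)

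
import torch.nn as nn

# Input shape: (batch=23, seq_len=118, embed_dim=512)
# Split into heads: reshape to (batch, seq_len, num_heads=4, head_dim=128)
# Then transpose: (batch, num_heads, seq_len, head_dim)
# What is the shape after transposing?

Input shape: (23, 118, 512)
  -> after reshape: (23, 118, 4, 128)
Output shape: (23, 4, 118, 128)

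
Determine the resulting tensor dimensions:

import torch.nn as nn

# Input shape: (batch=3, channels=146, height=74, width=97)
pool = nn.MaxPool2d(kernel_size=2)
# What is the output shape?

Input shape: (3, 146, 74, 97)
Output shape: (3, 146, 37, 48)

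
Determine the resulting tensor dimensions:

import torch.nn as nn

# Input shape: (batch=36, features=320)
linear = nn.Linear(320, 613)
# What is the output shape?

Input shape: (36, 320)
Output shape: (36, 613)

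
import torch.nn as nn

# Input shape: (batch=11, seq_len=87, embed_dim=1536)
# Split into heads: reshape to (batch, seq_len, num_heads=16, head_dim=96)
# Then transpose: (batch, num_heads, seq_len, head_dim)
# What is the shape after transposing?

Input shape: (11, 87, 1536)
  -> after reshape: (11, 87, 16, 96)
Output shape: (11, 16, 87, 96)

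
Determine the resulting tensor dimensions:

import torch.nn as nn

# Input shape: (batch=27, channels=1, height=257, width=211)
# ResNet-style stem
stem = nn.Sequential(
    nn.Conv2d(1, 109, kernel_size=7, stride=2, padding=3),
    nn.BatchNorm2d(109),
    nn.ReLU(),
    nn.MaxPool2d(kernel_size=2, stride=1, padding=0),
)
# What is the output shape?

Input shape: (27, 1, 257, 211)
  -> after Conv2d 7x7 stride=2: (27, 109, 129, 106)
Output shape: (27, 109, 128, 105)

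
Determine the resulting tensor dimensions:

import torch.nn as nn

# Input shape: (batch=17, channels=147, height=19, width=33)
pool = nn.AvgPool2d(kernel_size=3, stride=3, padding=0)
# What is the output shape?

Input shape: (17, 147, 19, 33)
Output shape: (17, 147, 6, 11)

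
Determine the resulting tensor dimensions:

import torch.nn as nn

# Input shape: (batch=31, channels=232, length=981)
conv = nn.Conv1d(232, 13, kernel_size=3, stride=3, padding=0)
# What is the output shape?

Input shape: (31, 232, 981)
Output shape: (31, 13, 327)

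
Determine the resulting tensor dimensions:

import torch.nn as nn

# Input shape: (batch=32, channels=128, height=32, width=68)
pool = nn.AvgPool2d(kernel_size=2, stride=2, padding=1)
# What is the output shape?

Input shape: (32, 128, 32, 68)
Output shape: (32, 128, 17, 35)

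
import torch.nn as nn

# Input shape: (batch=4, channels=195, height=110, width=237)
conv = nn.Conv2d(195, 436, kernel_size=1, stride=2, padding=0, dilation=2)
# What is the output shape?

Input shape: (4, 195, 110, 237)
Output shape: (4, 436, 55, 119)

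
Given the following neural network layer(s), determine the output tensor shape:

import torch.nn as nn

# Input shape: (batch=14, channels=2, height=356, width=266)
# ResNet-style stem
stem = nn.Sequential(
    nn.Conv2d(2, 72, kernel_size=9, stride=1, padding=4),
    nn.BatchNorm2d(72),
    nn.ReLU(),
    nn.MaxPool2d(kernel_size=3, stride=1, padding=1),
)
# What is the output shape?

Input shape: (14, 2, 356, 266)
  -> after Conv2d 9x9 stride=1: (14, 72, 356, 266)
Output shape: (14, 72, 356, 266)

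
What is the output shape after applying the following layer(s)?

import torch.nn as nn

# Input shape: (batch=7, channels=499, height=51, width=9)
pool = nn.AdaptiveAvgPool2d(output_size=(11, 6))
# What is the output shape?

Input shape: (7, 499, 51, 9)
Output shape: (7, 499, 11, 6)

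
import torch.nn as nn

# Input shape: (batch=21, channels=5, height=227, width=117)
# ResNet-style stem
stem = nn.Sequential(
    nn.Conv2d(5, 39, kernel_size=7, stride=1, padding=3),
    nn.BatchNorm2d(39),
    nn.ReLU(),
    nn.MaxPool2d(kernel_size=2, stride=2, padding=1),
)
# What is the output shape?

Input shape: (21, 5, 227, 117)
  -> after Conv2d 7x7 stride=1: (21, 39, 227, 117)
Output shape: (21, 39, 114, 59)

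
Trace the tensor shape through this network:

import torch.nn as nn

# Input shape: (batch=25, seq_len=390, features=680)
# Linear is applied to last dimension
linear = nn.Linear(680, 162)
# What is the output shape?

Input shape: (25, 390, 680)
Output shape: (25, 390, 162)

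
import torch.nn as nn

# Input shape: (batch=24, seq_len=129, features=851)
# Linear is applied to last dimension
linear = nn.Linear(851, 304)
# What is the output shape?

Input shape: (24, 129, 851)
Output shape: (24, 129, 304)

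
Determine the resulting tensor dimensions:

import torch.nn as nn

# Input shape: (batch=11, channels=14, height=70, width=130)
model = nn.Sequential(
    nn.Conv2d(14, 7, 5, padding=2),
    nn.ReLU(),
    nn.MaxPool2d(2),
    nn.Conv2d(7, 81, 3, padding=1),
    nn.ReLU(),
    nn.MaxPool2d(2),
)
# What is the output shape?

Input shape: (11, 14, 70, 130)
  -> after first Conv2d: (11, 7, 70, 130)
  -> after first MaxPool2d: (11, 7, 35, 65)
  -> after second Conv2d: (11, 81, 35, 65)
Output shape: (11, 81, 17, 32)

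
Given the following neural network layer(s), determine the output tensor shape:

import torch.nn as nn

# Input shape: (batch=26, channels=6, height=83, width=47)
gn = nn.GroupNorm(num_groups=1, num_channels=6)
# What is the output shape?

Input shape: (26, 6, 83, 47)
Output shape: (26, 6, 83, 47)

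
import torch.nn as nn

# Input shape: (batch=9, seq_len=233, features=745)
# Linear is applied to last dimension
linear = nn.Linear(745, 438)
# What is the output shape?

Input shape: (9, 233, 745)
Output shape: (9, 233, 438)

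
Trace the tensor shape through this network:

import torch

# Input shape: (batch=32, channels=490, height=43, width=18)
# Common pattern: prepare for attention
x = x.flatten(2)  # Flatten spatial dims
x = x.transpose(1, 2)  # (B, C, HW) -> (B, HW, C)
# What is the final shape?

Input shape: (32, 490, 43, 18)
  -> after flatten(2): (32, 490, 774)
Output shape: (32, 774, 490)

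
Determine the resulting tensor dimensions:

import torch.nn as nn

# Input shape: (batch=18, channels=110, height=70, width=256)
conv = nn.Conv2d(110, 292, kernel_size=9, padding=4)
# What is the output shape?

Input shape: (18, 110, 70, 256)
Output shape: (18, 292, 70, 256)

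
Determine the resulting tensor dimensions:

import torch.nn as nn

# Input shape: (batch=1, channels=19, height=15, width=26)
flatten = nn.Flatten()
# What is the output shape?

Input shape: (1, 19, 15, 26)
Output shape: (1, 7410)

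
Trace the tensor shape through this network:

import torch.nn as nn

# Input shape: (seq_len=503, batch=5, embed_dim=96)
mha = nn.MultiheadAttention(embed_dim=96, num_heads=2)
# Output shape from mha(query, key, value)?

Input shape: (503, 5, 96)
Output shape: (503, 5, 96)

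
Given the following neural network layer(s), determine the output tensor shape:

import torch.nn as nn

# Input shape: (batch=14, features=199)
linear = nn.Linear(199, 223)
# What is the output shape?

Input shape: (14, 199)
Output shape: (14, 223)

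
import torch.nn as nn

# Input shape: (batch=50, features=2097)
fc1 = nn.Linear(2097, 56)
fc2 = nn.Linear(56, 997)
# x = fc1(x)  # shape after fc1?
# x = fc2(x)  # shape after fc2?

Input shape: (50, 2097)
  -> after fc1: (50, 56)
Output shape: (50, 997)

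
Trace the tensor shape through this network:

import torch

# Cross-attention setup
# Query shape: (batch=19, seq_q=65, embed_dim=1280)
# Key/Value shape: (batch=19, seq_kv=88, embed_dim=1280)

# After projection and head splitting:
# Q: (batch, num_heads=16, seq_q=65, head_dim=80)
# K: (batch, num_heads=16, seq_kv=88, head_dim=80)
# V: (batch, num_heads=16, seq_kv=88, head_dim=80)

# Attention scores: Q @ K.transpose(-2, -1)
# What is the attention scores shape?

Input shape: (19, 65, 1280)
Output shape: (19, 16, 65, 88)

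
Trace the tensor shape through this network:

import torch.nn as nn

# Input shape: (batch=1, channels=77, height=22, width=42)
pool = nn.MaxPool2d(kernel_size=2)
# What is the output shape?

Input shape: (1, 77, 22, 42)
Output shape: (1, 77, 11, 21)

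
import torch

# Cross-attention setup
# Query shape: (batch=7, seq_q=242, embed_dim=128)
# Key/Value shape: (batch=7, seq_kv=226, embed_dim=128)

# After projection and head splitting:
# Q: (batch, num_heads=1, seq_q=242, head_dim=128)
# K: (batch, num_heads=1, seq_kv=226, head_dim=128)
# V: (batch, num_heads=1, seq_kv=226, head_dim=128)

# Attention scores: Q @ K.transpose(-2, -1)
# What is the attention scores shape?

Input shape: (7, 242, 128)
Output shape: (7, 1, 242, 226)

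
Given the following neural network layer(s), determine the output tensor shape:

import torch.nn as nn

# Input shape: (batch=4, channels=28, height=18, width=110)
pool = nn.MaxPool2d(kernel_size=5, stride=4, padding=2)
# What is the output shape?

Input shape: (4, 28, 18, 110)
Output shape: (4, 28, 5, 28)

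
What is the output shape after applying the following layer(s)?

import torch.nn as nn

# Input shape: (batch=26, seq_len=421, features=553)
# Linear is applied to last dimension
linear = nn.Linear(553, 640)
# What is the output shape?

Input shape: (26, 421, 553)
Output shape: (26, 421, 640)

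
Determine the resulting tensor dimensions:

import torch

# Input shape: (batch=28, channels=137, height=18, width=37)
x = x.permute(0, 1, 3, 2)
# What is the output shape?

Input shape: (28, 137, 18, 37)
Output shape: (28, 137, 37, 18)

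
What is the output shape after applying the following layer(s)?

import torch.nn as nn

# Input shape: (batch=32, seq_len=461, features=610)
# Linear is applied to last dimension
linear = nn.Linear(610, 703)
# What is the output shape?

Input shape: (32, 461, 610)
Output shape: (32, 461, 703)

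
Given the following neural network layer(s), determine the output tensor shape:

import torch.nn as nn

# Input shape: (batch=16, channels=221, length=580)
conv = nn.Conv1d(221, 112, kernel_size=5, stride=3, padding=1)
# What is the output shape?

Input shape: (16, 221, 580)
Output shape: (16, 112, 193)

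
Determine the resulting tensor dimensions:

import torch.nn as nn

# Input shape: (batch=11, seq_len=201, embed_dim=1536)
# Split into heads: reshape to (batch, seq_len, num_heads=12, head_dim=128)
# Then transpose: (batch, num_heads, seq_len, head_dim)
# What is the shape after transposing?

Input shape: (11, 201, 1536)
  -> after reshape: (11, 201, 12, 128)
Output shape: (11, 12, 201, 128)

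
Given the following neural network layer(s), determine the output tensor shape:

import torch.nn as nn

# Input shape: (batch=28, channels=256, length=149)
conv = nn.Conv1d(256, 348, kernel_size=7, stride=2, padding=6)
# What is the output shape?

Input shape: (28, 256, 149)
Output shape: (28, 348, 78)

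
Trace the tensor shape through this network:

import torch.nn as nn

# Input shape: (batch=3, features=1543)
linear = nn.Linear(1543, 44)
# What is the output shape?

Input shape: (3, 1543)
Output shape: (3, 44)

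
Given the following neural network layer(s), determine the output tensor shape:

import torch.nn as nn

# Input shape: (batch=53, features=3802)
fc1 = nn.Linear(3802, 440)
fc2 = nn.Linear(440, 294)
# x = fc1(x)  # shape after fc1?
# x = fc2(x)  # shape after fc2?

Input shape: (53, 3802)
  -> after fc1: (53, 440)
Output shape: (53, 294)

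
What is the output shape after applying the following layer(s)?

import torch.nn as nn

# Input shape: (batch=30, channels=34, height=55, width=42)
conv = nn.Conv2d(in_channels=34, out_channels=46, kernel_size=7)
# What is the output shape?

Input shape: (30, 34, 55, 42)
Output shape: (30, 46, 49, 36)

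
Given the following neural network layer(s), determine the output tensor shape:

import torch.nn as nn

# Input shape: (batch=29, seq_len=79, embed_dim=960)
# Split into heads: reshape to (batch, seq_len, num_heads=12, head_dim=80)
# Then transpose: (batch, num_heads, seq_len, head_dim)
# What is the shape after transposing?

Input shape: (29, 79, 960)
  -> after reshape: (29, 79, 12, 80)
Output shape: (29, 12, 79, 80)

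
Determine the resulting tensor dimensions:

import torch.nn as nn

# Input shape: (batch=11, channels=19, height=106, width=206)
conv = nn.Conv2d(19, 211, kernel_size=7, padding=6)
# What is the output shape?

Input shape: (11, 19, 106, 206)
Output shape: (11, 211, 112, 212)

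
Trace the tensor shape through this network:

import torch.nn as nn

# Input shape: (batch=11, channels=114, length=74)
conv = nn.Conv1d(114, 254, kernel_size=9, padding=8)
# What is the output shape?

Input shape: (11, 114, 74)
Output shape: (11, 254, 82)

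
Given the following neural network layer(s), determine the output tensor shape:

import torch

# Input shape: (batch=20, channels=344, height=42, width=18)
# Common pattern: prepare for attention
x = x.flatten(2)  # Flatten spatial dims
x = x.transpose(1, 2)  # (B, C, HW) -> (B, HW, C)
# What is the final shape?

Input shape: (20, 344, 42, 18)
  -> after flatten(2): (20, 344, 756)
Output shape: (20, 756, 344)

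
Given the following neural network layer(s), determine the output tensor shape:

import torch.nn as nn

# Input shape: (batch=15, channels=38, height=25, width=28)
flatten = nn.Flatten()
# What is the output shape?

Input shape: (15, 38, 25, 28)
Output shape: (15, 26600)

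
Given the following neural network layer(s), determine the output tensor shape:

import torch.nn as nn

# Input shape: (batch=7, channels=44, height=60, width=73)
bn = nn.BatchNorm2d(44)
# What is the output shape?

Input shape: (7, 44, 60, 73)
Output shape: (7, 44, 60, 73)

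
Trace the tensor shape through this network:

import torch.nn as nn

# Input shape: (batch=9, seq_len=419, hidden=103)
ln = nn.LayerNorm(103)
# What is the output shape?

Input shape: (9, 419, 103)
Output shape: (9, 419, 103)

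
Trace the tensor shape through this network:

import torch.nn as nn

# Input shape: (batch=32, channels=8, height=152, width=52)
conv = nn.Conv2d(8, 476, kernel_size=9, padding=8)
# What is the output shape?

Input shape: (32, 8, 152, 52)
Output shape: (32, 476, 160, 60)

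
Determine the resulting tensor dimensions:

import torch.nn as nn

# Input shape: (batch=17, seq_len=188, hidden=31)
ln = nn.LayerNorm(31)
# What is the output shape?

Input shape: (17, 188, 31)
Output shape: (17, 188, 31)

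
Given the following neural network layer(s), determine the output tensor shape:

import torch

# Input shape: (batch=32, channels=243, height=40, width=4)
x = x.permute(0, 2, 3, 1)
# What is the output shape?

Input shape: (32, 243, 40, 4)
Output shape: (32, 40, 4, 243)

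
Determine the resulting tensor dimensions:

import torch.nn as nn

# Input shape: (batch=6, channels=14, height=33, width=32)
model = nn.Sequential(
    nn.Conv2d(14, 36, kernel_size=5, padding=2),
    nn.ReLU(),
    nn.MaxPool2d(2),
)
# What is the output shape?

Input shape: (6, 14, 33, 32)
  -> after Conv2d: (6, 36, 33, 32)
  -> after ReLU: (6, 36, 33, 32)
Output shape: (6, 36, 16, 16)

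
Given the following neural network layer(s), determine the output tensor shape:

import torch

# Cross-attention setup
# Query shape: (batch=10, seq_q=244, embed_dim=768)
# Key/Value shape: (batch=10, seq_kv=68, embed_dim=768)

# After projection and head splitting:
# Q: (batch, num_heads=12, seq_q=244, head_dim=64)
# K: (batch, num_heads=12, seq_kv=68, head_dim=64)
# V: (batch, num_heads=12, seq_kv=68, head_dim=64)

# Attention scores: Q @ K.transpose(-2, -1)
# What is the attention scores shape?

Input shape: (10, 244, 768)
Output shape: (10, 12, 244, 68)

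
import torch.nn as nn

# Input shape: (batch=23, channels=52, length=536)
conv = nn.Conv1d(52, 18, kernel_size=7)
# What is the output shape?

Input shape: (23, 52, 536)
Output shape: (23, 18, 530)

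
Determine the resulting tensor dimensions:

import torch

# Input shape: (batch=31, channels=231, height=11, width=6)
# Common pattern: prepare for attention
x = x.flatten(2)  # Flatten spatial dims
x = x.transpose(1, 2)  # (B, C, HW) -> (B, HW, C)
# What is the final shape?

Input shape: (31, 231, 11, 6)
  -> after flatten(2): (31, 231, 66)
Output shape: (31, 66, 231)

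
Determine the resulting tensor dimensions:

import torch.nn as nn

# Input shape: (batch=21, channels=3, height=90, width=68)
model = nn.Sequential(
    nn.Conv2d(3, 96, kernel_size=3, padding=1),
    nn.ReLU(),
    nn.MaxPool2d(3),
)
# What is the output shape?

Input shape: (21, 3, 90, 68)
  -> after Conv2d: (21, 96, 90, 68)
  -> after ReLU: (21, 96, 90, 68)
Output shape: (21, 96, 30, 22)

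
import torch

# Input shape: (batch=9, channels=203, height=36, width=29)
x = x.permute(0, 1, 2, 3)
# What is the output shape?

Input shape: (9, 203, 36, 29)
Output shape: (9, 203, 36, 29)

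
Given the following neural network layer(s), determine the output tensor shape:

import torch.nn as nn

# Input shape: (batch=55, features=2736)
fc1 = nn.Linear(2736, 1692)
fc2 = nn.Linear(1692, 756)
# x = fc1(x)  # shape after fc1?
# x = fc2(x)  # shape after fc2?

Input shape: (55, 2736)
  -> after fc1: (55, 1692)
Output shape: (55, 756)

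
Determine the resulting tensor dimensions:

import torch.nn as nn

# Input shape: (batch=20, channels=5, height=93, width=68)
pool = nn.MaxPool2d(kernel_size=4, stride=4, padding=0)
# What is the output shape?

Input shape: (20, 5, 93, 68)
Output shape: (20, 5, 23, 17)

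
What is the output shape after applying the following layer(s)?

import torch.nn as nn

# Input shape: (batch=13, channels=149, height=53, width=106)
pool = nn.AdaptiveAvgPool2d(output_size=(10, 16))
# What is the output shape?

Input shape: (13, 149, 53, 106)
Output shape: (13, 149, 10, 16)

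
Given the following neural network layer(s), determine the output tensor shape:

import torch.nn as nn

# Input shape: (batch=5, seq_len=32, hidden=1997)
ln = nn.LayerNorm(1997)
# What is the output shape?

Input shape: (5, 32, 1997)
Output shape: (5, 32, 1997)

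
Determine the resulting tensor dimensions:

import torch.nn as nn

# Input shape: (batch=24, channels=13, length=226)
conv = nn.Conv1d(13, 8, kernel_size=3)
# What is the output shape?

Input shape: (24, 13, 226)
Output shape: (24, 8, 224)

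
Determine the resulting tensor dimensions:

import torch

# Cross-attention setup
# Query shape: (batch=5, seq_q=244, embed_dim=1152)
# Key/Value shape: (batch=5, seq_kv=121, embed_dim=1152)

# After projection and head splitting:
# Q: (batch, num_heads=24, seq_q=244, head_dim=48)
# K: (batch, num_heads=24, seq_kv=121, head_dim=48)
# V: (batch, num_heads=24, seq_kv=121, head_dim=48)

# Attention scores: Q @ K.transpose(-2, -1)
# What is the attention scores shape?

Input shape: (5, 244, 1152)
Output shape: (5, 24, 244, 121)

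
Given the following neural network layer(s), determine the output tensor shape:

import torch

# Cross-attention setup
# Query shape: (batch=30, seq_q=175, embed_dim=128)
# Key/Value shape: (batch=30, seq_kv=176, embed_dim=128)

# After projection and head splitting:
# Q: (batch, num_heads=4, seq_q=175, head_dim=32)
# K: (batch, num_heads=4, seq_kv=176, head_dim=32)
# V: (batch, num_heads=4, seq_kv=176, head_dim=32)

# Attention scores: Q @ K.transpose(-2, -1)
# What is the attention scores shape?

Input shape: (30, 175, 128)
Output shape: (30, 4, 175, 176)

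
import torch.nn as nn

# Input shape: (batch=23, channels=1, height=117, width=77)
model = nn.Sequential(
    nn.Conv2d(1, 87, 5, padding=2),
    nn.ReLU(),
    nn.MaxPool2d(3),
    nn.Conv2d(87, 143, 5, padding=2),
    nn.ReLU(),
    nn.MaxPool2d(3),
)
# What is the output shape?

Input shape: (23, 1, 117, 77)
  -> after first Conv2d: (23, 87, 117, 77)
  -> after first MaxPool2d: (23, 87, 39, 25)
  -> after second Conv2d: (23, 143, 39, 25)
Output shape: (23, 143, 13, 8)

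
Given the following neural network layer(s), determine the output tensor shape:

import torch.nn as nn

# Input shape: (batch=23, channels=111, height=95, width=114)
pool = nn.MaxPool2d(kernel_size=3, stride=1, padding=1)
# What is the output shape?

Input shape: (23, 111, 95, 114)
Output shape: (23, 111, 95, 114)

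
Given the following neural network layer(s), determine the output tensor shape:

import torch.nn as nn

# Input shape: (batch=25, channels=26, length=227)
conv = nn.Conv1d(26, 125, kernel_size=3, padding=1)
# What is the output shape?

Input shape: (25, 26, 227)
Output shape: (25, 125, 227)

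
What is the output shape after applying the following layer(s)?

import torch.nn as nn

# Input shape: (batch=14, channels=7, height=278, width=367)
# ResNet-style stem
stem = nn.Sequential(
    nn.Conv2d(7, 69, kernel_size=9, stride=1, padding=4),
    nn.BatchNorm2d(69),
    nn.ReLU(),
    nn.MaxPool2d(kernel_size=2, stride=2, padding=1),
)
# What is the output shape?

Input shape: (14, 7, 278, 367)
  -> after Conv2d 9x9 stride=1: (14, 69, 278, 367)
Output shape: (14, 69, 140, 184)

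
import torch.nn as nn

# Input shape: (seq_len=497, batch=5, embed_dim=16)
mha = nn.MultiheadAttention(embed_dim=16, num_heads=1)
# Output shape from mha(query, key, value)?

Input shape: (497, 5, 16)
Output shape: (497, 5, 16)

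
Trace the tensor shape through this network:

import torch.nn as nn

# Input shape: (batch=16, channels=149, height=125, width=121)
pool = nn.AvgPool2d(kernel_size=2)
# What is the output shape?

Input shape: (16, 149, 125, 121)
Output shape: (16, 149, 62, 60)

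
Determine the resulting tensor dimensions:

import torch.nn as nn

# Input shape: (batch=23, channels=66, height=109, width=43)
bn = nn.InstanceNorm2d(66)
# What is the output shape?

Input shape: (23, 66, 109, 43)
Output shape: (23, 66, 109, 43)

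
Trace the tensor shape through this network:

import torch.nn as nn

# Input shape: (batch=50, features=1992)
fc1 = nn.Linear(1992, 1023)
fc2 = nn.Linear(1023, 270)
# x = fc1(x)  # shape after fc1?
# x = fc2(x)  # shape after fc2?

Input shape: (50, 1992)
  -> after fc1: (50, 1023)
Output shape: (50, 270)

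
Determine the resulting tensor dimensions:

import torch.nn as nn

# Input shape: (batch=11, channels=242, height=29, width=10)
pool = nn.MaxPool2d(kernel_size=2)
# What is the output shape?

Input shape: (11, 242, 29, 10)
Output shape: (11, 242, 14, 5)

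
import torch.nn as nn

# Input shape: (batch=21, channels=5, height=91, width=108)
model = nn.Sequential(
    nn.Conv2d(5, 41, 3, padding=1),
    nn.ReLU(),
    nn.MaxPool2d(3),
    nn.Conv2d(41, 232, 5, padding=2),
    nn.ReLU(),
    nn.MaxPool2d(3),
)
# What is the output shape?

Input shape: (21, 5, 91, 108)
  -> after first Conv2d: (21, 41, 91, 108)
  -> after first MaxPool2d: (21, 41, 30, 36)
  -> after second Conv2d: (21, 232, 30, 36)
Output shape: (21, 232, 10, 12)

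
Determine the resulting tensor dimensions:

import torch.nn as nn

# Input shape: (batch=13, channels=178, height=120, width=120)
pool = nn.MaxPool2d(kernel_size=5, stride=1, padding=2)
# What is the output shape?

Input shape: (13, 178, 120, 120)
Output shape: (13, 178, 120, 120)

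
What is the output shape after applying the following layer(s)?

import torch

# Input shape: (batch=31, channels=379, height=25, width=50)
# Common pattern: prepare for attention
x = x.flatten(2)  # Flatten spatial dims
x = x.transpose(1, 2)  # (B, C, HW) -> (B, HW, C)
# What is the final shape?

Input shape: (31, 379, 25, 50)
  -> after flatten(2): (31, 379, 1250)
Output shape: (31, 1250, 379)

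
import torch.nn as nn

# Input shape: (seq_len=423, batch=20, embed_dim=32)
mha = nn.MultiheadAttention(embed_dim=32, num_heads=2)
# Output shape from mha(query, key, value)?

Input shape: (423, 20, 32)
Output shape: (423, 20, 32)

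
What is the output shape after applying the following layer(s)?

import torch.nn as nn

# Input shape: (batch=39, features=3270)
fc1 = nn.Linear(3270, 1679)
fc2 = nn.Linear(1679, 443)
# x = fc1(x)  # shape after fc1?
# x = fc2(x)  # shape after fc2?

Input shape: (39, 3270)
  -> after fc1: (39, 1679)
Output shape: (39, 443)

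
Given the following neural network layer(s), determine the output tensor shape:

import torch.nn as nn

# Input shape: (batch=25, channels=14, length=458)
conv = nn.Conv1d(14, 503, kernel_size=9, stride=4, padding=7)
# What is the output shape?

Input shape: (25, 14, 458)
Output shape: (25, 503, 116)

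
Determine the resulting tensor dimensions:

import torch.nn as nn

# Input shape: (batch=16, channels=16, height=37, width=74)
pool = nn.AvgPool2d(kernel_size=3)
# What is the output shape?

Input shape: (16, 16, 37, 74)
Output shape: (16, 16, 12, 24)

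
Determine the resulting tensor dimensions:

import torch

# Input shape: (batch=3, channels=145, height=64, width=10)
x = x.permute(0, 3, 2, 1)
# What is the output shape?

Input shape: (3, 145, 64, 10)
Output shape: (3, 10, 64, 145)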